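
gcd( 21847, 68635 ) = 7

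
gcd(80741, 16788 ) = 1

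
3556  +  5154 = 8710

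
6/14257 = 6/14257 = 0.00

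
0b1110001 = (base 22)53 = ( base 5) 423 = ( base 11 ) A3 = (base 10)113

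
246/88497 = 82/29499= 0.00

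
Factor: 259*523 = 135457= 7^1 * 37^1*523^1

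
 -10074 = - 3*3358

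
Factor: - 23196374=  - 2^1*23^1 * 504269^1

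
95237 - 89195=6042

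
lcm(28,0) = 0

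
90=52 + 38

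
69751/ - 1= - 69751/1 = - 69751.00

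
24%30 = 24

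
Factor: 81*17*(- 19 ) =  - 3^4 * 17^1*19^1 = -26163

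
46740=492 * 95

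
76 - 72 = 4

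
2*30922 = 61844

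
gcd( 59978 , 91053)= 1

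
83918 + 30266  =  114184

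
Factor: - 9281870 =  - 2^1 * 5^1 * 13^1*71399^1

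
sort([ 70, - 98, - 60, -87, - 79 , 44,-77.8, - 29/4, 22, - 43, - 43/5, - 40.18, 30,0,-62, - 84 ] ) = [ - 98, - 87, - 84, - 79, - 77.8, - 62, - 60, - 43, - 40.18,-43/5,  -  29/4, 0,  22 , 30,  44 , 70 ]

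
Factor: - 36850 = -2^1*5^2*11^1 *67^1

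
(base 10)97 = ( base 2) 1100001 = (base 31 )34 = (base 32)31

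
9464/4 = 2366 =2366.00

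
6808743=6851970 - 43227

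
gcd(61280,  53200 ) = 80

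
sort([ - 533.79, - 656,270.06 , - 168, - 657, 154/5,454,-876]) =[ - 876, - 657, - 656,-533.79,  -  168, 154/5,270.06, 454 ]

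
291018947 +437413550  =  728432497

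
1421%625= 171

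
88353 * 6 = 530118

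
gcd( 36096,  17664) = 768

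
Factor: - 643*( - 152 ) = 2^3*19^1*643^1 = 97736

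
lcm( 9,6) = 18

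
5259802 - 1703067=3556735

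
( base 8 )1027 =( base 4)20113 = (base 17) 1E8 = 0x217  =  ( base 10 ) 535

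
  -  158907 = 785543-944450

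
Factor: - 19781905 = -5^1*11^1*13^1*73^1*379^1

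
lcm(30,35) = 210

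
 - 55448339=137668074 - 193116413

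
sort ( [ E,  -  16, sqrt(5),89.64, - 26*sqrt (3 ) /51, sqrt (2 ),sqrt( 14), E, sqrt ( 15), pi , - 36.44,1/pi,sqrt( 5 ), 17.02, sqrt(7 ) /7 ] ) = [ - 36.44, - 16, - 26*sqrt(3)/51, 1/pi,sqrt(7)/7, sqrt( 2),sqrt( 5 ),sqrt(5 ) , E , E,pi,sqrt (14), sqrt(15), 17.02,89.64]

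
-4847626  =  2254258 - 7101884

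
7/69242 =7/69242 = 0.00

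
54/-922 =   -  1 + 434/461 = - 0.06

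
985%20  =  5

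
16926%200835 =16926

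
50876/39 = 1304 + 20/39 = 1304.51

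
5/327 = 5/327= 0.02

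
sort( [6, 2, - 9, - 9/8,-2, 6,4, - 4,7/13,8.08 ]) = [ - 9,-4, - 2, - 9/8, 7/13,2, 4, 6, 6 , 8.08]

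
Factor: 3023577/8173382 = 2^( - 1)*3^2*7^(- 1)*19^(-1)*30727^(  -  1) *335953^1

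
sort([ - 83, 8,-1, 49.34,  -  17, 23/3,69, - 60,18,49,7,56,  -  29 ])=[-83, - 60, - 29, - 17, - 1,7 , 23/3,8,18,49 , 49.34,56 , 69 ] 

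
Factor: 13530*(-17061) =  - 230835330 = -2^1 * 3^2*5^1*11^3*41^1 * 47^1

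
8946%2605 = 1131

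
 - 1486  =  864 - 2350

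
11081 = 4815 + 6266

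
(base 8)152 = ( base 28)3m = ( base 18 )5g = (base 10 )106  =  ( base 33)37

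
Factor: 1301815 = 5^1*260363^1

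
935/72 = 12 + 71/72 =12.99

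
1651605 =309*5345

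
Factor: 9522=2^1*3^2  *23^2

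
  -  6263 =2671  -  8934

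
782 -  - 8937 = 9719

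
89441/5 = 17888 + 1/5 = 17888.20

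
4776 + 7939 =12715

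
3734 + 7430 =11164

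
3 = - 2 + 5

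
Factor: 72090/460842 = 135/863 = 3^3 * 5^1*863^( - 1 ) 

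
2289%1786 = 503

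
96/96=1 = 1.00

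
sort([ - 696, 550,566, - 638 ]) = [-696, - 638,550, 566]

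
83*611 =50713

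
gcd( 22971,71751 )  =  3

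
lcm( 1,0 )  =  0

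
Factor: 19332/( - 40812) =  - 3^2 * 19^( - 1 ) = - 9/19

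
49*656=32144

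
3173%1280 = 613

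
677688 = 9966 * 68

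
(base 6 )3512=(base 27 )13q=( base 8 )1504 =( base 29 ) so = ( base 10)836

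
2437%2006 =431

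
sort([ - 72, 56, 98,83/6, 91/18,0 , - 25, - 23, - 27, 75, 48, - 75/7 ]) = [  -  72,-27, - 25,-23, - 75/7,0, 91/18,83/6,48 , 56,75, 98 ] 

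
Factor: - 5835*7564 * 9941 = - 2^2*3^1*5^1*31^1*61^1*389^1*9941^1 = - 438755379540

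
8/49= 8/49 = 0.16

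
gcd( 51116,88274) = 2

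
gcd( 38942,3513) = 1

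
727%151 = 123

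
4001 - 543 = 3458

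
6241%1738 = 1027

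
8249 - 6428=1821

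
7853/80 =98 + 13/80 = 98.16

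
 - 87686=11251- 98937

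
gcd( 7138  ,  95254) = 2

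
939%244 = 207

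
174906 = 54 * 3239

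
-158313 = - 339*467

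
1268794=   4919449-3650655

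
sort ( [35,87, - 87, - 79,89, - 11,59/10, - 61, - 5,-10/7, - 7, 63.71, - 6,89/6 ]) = [ - 87, - 79, - 61, - 11,-7,  -  6, - 5,  -  10/7,59/10,89/6, 35,63.71,87,89 ]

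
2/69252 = 1/34626 = 0.00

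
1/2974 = 1/2974 = 0.00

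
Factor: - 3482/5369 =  - 2^1*7^( - 1 ) * 13^(  -  1 )*59^ ( - 1)*1741^1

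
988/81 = 12 + 16/81= 12.20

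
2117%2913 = 2117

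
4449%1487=1475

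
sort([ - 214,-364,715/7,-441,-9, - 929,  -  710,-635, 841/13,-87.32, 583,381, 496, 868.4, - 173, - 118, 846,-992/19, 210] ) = [-929,- 710, - 635,-441,  -  364, - 214, - 173,-118,-87.32,  -  992/19,-9,  841/13, 715/7, 210,381, 496, 583,846,868.4]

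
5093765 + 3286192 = 8379957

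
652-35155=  - 34503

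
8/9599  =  8/9599=0.00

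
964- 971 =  - 7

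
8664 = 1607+7057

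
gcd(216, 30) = 6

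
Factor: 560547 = 3^3*13^1*1597^1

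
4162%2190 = 1972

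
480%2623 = 480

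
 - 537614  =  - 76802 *7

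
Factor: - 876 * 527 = -461652 = - 2^2 * 3^1 * 17^1 * 31^1*73^1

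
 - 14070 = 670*( - 21 ) 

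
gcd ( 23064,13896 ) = 24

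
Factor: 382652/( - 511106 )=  - 706/943  =  -2^1 *23^( - 1)*41^( - 1)*353^1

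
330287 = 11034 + 319253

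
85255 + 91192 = 176447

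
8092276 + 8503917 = 16596193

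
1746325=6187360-4441035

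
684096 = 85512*8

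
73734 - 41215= 32519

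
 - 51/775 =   -  51/775 =- 0.07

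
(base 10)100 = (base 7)202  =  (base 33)31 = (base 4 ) 1210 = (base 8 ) 144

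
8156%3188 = 1780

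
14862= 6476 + 8386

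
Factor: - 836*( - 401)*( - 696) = - 2^5*3^1*11^1 * 19^1*29^1  *401^1 =- 233324256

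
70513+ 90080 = 160593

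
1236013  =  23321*53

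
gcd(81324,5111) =1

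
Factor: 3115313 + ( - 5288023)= - 2172710 = - 2^1*5^1*217271^1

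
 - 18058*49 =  - 884842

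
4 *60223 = 240892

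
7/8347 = 7/8347=0.00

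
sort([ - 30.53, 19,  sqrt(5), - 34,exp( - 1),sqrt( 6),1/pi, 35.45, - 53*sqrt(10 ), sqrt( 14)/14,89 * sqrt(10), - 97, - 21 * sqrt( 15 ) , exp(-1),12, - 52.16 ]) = [-53*sqrt(10),-97, - 21*sqrt(15),-52.16, - 34, - 30.53,sqrt ( 14) /14,1/pi, exp( - 1 ),  exp( - 1), sqrt(5),sqrt (6),12,  19,35.45,89*sqrt(10)] 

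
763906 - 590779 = 173127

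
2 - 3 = -1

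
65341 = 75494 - 10153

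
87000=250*348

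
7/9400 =7/9400 = 0.00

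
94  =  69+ 25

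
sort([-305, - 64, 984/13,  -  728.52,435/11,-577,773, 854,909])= [ - 728.52,  -  577, - 305, - 64,435/11, 984/13,773,854,909]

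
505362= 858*589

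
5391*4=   21564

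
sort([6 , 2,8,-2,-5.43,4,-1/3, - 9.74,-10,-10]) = [- 10,- 10, -9.74 , - 5.43,-2, -1/3, 2,4, 6, 8 ]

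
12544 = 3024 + 9520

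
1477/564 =1477/564 =2.62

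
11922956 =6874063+5048893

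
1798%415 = 138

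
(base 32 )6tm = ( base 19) 10c7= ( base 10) 7094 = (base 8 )15666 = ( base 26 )ACM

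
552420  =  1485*372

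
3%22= 3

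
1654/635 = 1654/635 = 2.60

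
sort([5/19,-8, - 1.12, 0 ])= [ - 8,  -  1.12, 0,  5/19]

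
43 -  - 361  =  404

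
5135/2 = 2567 + 1/2 = 2567.50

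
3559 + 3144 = 6703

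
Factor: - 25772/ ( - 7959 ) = 68/21  =  2^2* 3^( -1)*7^ ( - 1)  *  17^1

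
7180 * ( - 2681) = -19249580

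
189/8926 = 189/8926 = 0.02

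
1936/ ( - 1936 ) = - 1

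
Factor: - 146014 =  - 2^1*11^1*6637^1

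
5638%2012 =1614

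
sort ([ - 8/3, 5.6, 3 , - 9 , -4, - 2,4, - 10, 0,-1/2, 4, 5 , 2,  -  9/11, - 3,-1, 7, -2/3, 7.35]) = [ - 10, - 9 ,-4,-3, - 8/3, - 2,-1,- 9/11,-2/3, - 1/2, 0, 2,3, 4, 4, 5,5.6, 7, 7.35]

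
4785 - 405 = 4380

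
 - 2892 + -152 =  - 3044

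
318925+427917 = 746842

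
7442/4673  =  7442/4673 = 1.59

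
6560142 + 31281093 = 37841235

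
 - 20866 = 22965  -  43831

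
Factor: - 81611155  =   - 5^1*16322231^1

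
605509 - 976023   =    -  370514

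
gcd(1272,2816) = 8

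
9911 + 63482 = 73393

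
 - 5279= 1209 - 6488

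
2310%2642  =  2310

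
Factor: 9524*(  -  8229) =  - 78372996 = - 2^2*3^1*13^1 * 211^1*2381^1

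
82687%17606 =12263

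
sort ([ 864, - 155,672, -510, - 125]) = [ - 510, - 155,- 125, 672,864 ]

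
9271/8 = 1158 + 7/8  =  1158.88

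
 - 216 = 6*(-36)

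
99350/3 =33116 + 2/3 =33116.67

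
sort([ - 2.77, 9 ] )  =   [-2.77,9]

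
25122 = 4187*6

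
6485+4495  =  10980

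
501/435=1 + 22/145 = 1.15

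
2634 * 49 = 129066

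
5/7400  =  1/1480 = 0.00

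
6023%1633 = 1124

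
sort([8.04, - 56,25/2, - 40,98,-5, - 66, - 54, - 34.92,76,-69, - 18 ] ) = [ - 69, - 66, - 56, - 54, - 40, -34.92, - 18, - 5,8.04,25/2,76 , 98 ]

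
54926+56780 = 111706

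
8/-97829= - 1 + 97821/97829 = - 0.00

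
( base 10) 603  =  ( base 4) 21123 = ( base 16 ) 25b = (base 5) 4403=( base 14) 311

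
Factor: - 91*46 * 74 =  - 309764 = - 2^2 * 7^1 * 13^1*23^1*37^1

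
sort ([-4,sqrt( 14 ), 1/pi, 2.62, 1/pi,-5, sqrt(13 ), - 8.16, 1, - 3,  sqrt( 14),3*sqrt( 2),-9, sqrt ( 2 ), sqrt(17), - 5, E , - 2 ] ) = [-9, - 8.16, - 5,-5, - 4, - 3,-2,1/pi, 1/pi,1, sqrt( 2 ), 2.62,E,sqrt( 13 ), sqrt( 14),sqrt ( 14), sqrt(17) , 3*  sqrt( 2)]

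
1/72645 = 1/72645 = 0.00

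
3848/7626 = 1924/3813 = 0.50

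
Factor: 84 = 2^2 * 3^1 * 7^1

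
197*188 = 37036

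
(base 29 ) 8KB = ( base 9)11032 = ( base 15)227E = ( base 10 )7319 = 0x1c97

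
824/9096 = 103/1137  =  0.09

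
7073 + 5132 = 12205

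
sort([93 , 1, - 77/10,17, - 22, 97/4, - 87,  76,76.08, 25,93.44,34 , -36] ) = [ - 87, - 36, - 22, - 77/10,  1, 17,97/4, 25, 34, 76 , 76.08,93,  93.44]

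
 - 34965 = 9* (-3885)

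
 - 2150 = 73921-76071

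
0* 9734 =0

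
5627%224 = 27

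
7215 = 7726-511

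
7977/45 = 177 + 4/15 = 177.27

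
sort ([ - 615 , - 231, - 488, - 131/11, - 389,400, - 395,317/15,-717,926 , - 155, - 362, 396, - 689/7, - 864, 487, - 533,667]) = [-864 , - 717, - 615,-533, - 488, - 395, - 389 , - 362, - 231, - 155,-689/7,-131/11,  317/15 , 396, 400 , 487,667,  926]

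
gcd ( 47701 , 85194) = 1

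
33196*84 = 2788464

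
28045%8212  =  3409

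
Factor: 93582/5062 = 46791/2531=3^3*1733^1*2531^( - 1)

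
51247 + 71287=122534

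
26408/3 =26408/3=8802.67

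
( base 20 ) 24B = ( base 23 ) 1fh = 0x37b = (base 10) 891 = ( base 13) 537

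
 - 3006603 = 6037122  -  9043725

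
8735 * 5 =43675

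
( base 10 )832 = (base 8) 1500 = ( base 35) nr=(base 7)2266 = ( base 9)1124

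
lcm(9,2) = 18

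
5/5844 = 5/5844  =  0.00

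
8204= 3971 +4233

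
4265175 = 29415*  145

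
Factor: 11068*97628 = 1080546704 = 2^4*2767^1*24407^1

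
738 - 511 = 227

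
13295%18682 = 13295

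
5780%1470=1370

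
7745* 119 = 921655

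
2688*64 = 172032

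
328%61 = 23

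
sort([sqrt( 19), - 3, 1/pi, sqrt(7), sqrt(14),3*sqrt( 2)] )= [-3,1/pi, sqrt(7),sqrt( 14), 3*sqrt(2), sqrt( 19)]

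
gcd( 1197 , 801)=9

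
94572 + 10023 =104595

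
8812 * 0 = 0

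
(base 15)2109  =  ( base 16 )1B48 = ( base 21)FHC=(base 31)789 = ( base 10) 6984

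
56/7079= 56/7079 = 0.01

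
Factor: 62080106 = 2^1* 11^1*19^1*148517^1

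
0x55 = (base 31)2n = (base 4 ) 1111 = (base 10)85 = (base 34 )2h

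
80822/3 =80822/3  =  26940.67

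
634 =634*1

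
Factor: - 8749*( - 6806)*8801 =2^1*13^2*41^1 * 83^1 * 673^1*677^1= 524061652894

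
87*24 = 2088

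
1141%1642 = 1141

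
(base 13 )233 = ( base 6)1432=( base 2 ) 101111100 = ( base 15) 1a5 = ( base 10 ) 380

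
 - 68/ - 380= 17/95 = 0.18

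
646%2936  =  646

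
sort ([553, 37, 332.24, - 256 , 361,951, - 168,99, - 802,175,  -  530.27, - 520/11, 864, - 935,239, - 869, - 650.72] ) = [ - 935, - 869 , - 802,- 650.72, - 530.27, - 256, - 168, - 520/11, 37, 99, 175,239, 332.24,361 , 553,864, 951]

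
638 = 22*29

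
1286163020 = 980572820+305590200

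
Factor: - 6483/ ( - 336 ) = 2^( - 4)*7^( - 1 )*2161^1  =  2161/112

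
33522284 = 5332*6287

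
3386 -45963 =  - 42577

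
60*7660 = 459600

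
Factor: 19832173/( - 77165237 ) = - 719^( - 1 )*1321^1*15013^1*107323^( - 1 ) 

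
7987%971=219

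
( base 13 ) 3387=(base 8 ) 16051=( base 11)5464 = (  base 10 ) 7209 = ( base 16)1c29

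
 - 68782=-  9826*7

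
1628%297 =143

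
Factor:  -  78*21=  - 2^1*3^2* 7^1*13^1 = - 1638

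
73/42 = 1 + 31/42= 1.74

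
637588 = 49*13012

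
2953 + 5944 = 8897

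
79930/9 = 79930/9 = 8881.11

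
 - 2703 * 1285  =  -3473355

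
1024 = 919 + 105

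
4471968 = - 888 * ( - 5036 ) 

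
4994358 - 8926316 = -3931958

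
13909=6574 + 7335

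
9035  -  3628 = 5407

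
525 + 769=1294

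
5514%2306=902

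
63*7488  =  471744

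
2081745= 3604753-1523008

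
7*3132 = 21924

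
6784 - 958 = 5826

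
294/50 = 5 + 22/25=5.88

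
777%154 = 7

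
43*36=1548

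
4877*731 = 3565087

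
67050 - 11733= 55317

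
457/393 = 1 + 64/393=1.16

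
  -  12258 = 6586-18844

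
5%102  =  5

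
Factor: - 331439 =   -  431^1*769^1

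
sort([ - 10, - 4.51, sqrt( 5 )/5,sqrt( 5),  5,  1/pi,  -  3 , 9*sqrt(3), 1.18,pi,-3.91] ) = [- 10, - 4.51, - 3.91, - 3,1/pi,  sqrt(5)/5,  1.18, sqrt ( 5 ),pi,  5, 9*sqrt( 3) ] 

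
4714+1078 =5792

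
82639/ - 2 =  - 82639/2 =- 41319.50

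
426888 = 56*7623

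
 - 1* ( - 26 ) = 26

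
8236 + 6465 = 14701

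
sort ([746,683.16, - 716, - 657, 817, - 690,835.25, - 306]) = [ - 716, - 690,- 657, - 306,683.16,746,817,835.25 ]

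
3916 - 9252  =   - 5336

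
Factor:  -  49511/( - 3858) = 2^( - 1 )*3^( - 1 )*7^1* 11^1 = 77/6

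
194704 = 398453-203749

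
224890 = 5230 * 43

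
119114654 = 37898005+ 81216649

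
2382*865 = 2060430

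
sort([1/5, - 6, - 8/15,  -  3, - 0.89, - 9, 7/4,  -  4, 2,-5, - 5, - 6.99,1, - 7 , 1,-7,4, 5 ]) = [ - 9,-7, - 7, - 6.99, - 6, - 5, - 5, - 4, - 3,  -  0.89, - 8/15, 1/5,  1,1, 7/4,2 , 4, 5]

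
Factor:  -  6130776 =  - 2^3  *3^1*467^1  *547^1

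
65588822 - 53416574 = 12172248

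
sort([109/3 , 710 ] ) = [109/3, 710 ]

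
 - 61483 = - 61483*1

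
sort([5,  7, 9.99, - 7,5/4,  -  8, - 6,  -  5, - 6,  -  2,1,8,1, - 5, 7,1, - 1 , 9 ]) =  [  -  8, - 7, - 6,  -  6,  -  5, - 5, - 2, - 1 , 1, 1,1 , 5/4, 5, 7, 7,8 , 9, 9.99 ]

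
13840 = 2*6920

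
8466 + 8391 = 16857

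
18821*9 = 169389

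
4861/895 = 5 + 386/895 = 5.43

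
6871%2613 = 1645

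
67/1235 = 67/1235 = 0.05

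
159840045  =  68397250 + 91442795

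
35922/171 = 11974/57   =  210.07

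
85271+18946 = 104217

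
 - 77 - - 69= - 8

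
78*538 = 41964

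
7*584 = 4088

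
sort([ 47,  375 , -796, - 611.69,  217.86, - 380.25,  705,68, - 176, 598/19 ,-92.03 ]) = [ - 796,-611.69,-380.25,-176, - 92.03,  598/19,  47,68, 217.86, 375,705]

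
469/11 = 469/11 = 42.64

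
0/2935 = 0 = 0.00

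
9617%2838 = 1103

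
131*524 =68644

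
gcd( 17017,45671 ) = 1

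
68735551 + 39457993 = 108193544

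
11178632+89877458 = 101056090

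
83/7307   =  83/7307 = 0.01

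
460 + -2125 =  - 1665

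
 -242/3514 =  - 121/1757 = - 0.07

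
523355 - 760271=-236916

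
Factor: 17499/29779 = 57/97=3^1*19^1*97^( - 1)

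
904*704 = 636416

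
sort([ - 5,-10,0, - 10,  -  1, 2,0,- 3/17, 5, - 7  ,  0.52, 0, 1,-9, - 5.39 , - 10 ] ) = [ - 10, - 10, - 10,  -  9, - 7, - 5.39, - 5, - 1,-3/17 , 0, 0, 0,0.52  ,  1 , 2,5 ] 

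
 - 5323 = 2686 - 8009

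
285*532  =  151620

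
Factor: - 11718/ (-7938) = 31/21  =  3^(  -  1)*7^(-1 ) * 31^1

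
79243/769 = 103 + 36/769 = 103.05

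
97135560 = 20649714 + 76485846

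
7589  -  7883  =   - 294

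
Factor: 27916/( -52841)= -2^2*7^1*53^( - 1 ) = - 28/53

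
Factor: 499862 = 2^1*11^1*22721^1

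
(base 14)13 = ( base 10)17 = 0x11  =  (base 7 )23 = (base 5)32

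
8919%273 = 183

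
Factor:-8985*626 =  - 2^1*3^1*5^1*313^1*599^1 = -  5624610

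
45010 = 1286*35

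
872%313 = 246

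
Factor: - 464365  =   - 5^1 * 11^1*8443^1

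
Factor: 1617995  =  5^1 *323599^1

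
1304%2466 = 1304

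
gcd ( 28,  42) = 14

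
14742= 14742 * 1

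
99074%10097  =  8201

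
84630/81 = 1044 + 22/27 = 1044.81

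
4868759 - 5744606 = -875847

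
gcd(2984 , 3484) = 4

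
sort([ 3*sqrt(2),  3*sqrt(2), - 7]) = [-7,3*sqrt( 2) , 3 * sqrt( 2) ]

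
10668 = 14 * 762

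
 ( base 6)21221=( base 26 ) 477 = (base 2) 101101001101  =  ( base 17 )A03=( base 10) 2893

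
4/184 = 1/46 = 0.02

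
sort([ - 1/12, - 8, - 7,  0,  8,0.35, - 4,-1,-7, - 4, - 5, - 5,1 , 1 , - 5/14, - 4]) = [ - 8, - 7, - 7, - 5,-5, - 4,-4, - 4, - 1, - 5/14, - 1/12, 0, 0.35, 1, 1, 8 ] 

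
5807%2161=1485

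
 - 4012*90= - 361080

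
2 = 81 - 79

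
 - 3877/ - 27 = 3877/27 = 143.59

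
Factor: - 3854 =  - 2^1*41^1* 47^1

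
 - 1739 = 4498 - 6237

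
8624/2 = 4312 = 4312.00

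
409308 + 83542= 492850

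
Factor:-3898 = -2^1*1949^1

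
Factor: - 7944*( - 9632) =2^8*3^1*7^1*43^1*331^1 = 76516608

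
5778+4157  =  9935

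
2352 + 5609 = 7961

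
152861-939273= - 786412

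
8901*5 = 44505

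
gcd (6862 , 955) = 1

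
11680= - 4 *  ( - 2920 )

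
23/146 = 23/146 = 0.16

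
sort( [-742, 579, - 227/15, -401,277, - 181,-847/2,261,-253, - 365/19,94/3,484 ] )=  [ - 742, - 847/2, - 401, - 253,-181,- 365/19, - 227/15 , 94/3, 261,277, 484,579 ] 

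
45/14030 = 9/2806=0.00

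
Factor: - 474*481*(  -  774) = 176467356 = 2^2*3^3*13^1*37^1*43^1*79^1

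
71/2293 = 71/2293 = 0.03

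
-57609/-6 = 9601  +  1/2 = 9601.50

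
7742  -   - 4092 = 11834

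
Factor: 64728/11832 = 3^1*17^( - 1 )*31^1= 93/17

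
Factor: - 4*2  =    -  8 = -2^3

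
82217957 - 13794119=68423838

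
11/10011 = 11/10011 = 0.00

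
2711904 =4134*656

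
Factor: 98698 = 2^1 * 61^1*809^1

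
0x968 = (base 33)26W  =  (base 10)2408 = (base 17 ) 85B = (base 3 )10022012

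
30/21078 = 5/3513 = 0.00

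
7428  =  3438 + 3990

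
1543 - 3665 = -2122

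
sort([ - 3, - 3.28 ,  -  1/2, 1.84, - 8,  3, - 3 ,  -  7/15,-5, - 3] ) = [ -8, - 5, - 3.28,  -  3, - 3,- 3, - 1/2,-7/15,  1.84, 3] 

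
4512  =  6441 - 1929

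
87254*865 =75474710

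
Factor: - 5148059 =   -  7^1* 17^1*43261^1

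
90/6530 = 9/653 =0.01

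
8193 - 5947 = 2246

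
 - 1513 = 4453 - 5966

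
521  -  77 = 444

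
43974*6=263844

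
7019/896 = 7 + 747/896 = 7.83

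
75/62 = 1 + 13/62  =  1.21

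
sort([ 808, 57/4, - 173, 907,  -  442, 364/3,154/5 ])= [ - 442 ,-173, 57/4, 154/5, 364/3 , 808, 907]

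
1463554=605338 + 858216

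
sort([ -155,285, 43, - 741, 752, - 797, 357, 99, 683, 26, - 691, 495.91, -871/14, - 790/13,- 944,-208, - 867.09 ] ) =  [-944,-867.09, - 797, - 741,- 691, - 208,-155,-871/14, -790/13, 26, 43, 99, 285,357 , 495.91,683, 752] 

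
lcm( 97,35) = 3395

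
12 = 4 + 8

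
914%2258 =914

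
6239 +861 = 7100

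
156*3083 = 480948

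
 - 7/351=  - 1 + 344/351 = - 0.02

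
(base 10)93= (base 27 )3c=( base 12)79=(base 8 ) 135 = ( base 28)39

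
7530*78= 587340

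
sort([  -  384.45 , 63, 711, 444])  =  [ - 384.45, 63, 444 , 711]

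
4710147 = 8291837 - 3581690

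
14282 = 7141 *2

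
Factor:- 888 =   -  2^3 *3^1* 37^1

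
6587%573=284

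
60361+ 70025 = 130386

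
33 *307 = 10131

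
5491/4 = 1372  +  3/4 = 1372.75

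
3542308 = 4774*742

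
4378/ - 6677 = - 1 + 209/607= - 0.66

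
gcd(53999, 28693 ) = 1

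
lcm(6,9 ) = 18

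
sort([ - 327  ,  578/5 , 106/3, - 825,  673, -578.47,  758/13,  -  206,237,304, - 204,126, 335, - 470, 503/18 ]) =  [ - 825, - 578.47,-470,- 327, - 206, - 204, 503/18, 106/3,758/13,578/5, 126,237, 304, 335,673 ] 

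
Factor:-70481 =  - 70481^1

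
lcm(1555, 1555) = 1555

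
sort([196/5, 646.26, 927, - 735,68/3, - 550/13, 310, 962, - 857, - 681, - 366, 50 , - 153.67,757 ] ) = [ - 857, - 735 , - 681,-366 ,-153.67, - 550/13, 68/3,196/5,50,310,646.26,757, 927, 962 ] 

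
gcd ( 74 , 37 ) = 37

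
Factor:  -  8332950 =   -  2^1*3^1*5^2*73^1*761^1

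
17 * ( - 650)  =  -11050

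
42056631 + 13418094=55474725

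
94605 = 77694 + 16911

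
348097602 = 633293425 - 285195823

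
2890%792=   514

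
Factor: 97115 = 5^1*19423^1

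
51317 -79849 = -28532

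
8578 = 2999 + 5579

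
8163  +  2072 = 10235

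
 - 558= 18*(-31 )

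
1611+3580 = 5191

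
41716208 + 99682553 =141398761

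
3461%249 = 224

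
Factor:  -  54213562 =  - 2^1*13^1* 41^1*50857^1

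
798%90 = 78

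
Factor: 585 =3^2*5^1*13^1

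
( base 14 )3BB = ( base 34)m5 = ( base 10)753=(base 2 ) 1011110001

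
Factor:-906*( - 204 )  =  2^3*3^2 * 17^1*151^1 =184824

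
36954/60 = 6159/10 = 615.90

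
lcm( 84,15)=420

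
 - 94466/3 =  - 31489 + 1/3 =- 31488.67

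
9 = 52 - 43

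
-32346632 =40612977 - 72959609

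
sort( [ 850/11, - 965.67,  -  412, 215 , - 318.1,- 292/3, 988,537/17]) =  [ - 965.67,- 412, - 318.1, - 292/3, 537/17, 850/11,215,988 ] 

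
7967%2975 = 2017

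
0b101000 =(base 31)19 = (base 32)18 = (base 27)1d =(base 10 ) 40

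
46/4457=46/4457  =  0.01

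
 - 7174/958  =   - 3587/479 = - 7.49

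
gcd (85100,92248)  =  4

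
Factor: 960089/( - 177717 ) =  - 3^( - 1 )*13^3*19^1*23^1 * 59239^ (  -  1 ) 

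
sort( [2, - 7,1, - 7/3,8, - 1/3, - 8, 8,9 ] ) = [ - 8 , - 7,  -  7/3, - 1/3,  1,2, 8, 8, 9 ]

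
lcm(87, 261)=261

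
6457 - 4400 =2057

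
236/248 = 59/62 =0.95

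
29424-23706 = 5718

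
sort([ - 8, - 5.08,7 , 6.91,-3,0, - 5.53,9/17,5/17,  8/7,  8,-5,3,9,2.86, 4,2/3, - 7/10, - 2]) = [-8 , - 5.53, - 5.08, - 5, - 3, - 2, - 7/10 , 0,5/17, 9/17, 2/3, 8/7,2.86,3,4, 6.91, 7, 8,9] 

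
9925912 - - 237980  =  10163892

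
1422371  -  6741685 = -5319314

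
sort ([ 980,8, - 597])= [- 597, 8,  980] 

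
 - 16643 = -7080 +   -  9563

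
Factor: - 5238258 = - 2^1*3^1*873043^1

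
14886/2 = 7443 = 7443.00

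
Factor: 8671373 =263^1*32971^1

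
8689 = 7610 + 1079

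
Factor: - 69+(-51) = -120 = -2^3* 3^1*5^1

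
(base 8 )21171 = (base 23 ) gfg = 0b10001001111001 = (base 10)8825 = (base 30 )9o5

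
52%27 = 25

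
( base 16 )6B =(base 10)107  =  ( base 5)412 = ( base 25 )47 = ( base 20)57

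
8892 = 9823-931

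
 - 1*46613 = -46613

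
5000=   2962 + 2038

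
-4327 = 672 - 4999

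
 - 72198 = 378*(- 191)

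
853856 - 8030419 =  - 7176563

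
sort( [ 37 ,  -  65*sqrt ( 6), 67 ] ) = [-65*sqrt(6),  37,  67 ] 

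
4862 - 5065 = -203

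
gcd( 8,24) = 8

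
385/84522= 385/84522 =0.00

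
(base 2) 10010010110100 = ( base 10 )9396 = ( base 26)dna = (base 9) 13800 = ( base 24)g7c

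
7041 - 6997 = 44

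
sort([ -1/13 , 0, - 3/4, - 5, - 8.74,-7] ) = [ - 8.74 , - 7 , - 5, -3/4 , - 1/13 , 0]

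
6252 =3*2084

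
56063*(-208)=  -11661104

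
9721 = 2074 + 7647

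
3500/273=500/39= 12.82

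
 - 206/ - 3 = 68 + 2/3 = 68.67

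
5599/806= 6 + 763/806 = 6.95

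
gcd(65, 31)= 1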